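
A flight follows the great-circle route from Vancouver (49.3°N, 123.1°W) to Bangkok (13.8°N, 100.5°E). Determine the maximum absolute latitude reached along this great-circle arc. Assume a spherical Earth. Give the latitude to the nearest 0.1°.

≈ 63.0°N

The great circle lies in the plane with unit normal n̂ = (p₁ × p₂)/|p₁ × p₂|.
Here n̂_z ≈ -0.455; the vertex latitude is φ_max = arccos|n̂_z| ≈ 63.0°.
Check via Clairaut: cos φ_max = |cos φ₁| · sin C = cos(49.3°)·sin(44.2°) ≈ 0.455, again giving ≈ 63.0°.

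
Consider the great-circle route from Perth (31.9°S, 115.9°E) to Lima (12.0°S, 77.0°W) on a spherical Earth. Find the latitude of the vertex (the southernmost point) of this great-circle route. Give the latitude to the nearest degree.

The great circle lies in the plane with unit normal n̂ = (p₁ × p₂)/|p₁ × p₂|.
Here n̂_z ≈ +0.259; the vertex latitude is φ_max = arccos|n̂_z| ≈ 75.0°.

≈ 75°S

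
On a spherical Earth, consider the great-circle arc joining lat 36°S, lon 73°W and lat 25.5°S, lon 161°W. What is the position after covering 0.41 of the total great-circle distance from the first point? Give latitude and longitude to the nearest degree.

Convert each endpoint to a unit vector on the sphere (x = cos φ cos λ, y = cos φ sin λ, z = sin φ).
The central angle between the endpoints is δ = arccos(p₁·p₂) ≈ 1.289 rad (73.8°).
Interpolate at f = 0.41 with slerp weights a = sin((1−f)δ)/sin δ ≈ 0.717, b = sin(fδ)/sin δ ≈ 0.525.
p = a·p₁ + b·p₂ ≈ (-0.278, -0.709, -0.648); φ = arcsin(p_z) ≈ -40.37°, λ = atan2(p_y, p_x) ≈ -111.41°.

≈ lat 40°S, lon 111°W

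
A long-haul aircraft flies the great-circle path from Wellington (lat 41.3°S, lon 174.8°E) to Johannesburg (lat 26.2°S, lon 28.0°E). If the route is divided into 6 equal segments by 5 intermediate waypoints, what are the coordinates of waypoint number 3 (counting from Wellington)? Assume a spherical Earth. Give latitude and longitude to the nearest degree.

From cos δ = sin φ₁ sin φ₂ + cos φ₁ cos φ₂ cos Δλ, the central angle is δ ≈ 1.847 rad (105.8°).
Interpolate at f = 3/6 with slerp weights a = sin((1−f)δ)/sin δ ≈ 0.829, b = sin(fδ)/sin δ ≈ 0.829.
p = a·p₁ + b·p₂ ≈ (0.037, 0.406, -0.913); φ = arcsin(p_z) ≈ -65.96°, λ = atan2(p_y, p_x) ≈ 84.85°.

≈ lat 66°S, lon 85°E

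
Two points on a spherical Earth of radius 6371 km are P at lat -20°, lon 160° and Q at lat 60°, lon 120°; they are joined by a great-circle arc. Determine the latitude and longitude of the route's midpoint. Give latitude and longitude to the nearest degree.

≈ lat 21°, lon 146°

Convert each endpoint to a unit vector on the sphere (x = cos φ cos λ, y = cos φ sin λ, z = sin φ).
The central angle between the endpoints is δ = arccos(p₁·p₂) ≈ 1.507 rad (86.3°).
Interpolate at f = 1/2 with slerp weights a = sin((1−f)δ)/sin δ ≈ 0.686, b = sin(fδ)/sin δ ≈ 0.686.
p = a·p₁ + b·p₂ ≈ (-0.777, 0.517, 0.359); φ = arcsin(p_z) ≈ 21.05°, λ = atan2(p_y, p_x) ≈ 146.34°.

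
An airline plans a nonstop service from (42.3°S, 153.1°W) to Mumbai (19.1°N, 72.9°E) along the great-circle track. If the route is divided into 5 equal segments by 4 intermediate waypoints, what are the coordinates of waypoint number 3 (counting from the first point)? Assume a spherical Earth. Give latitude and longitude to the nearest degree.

≈ (18°S, 113°E)

The haversine formula gives a central angle δ ≈ 2.354 rad (134.9°) between the endpoints.
Interpolate at f = 3/5 with slerp weights a = sin((1−f)δ)/sin δ ≈ 1.141, b = sin(fδ)/sin δ ≈ 1.394.
p = a·p₁ + b·p₂ ≈ (-0.365, 0.877, -0.312); φ = arcsin(p_z) ≈ -18.18°, λ = atan2(p_y, p_x) ≈ 112.62°.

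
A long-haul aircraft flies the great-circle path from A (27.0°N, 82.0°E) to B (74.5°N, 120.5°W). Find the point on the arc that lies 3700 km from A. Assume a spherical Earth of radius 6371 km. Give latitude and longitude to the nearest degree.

≈ (60°N, 89°E)

Write both endpoints as unit vectors p₁, p₂ with components (cos φ cos λ, cos φ sin λ, sin φ).
The central angle between the endpoints is δ = arccos(p₁·p₂) ≈ 1.352 rad (77.4°). The total great-circle distance is δ·R ≈ 1.352 × 6371 ≈ 8611 km, so the target fraction is f = 3700/8611 ≈ 0.430.
Interpolate at f ≈ 0.430 with slerp weights a = sin((1−f)δ)/sin δ ≈ 0.714, b = sin(fδ)/sin δ ≈ 0.562.
p = a·p₁ + b·p₂ ≈ (0.012, 0.500, 0.866); φ = arcsin(p_z) ≈ 59.97°, λ = atan2(p_y, p_x) ≈ 88.60°.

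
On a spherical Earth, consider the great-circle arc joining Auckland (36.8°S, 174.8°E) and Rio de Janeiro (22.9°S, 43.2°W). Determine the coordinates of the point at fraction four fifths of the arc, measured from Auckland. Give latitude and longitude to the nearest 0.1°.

From cos δ = sin φ₁ sin φ₂ + cos φ₁ cos φ₂ cos Δλ, the central angle is δ ≈ 1.926 rad (110.4°).
Interpolate at f = 4/5 with slerp weights a = sin((1−f)δ)/sin δ ≈ 0.401, b = sin(fδ)/sin δ ≈ 1.066.
p = a·p₁ + b·p₂ ≈ (0.396, -0.643, -0.655); φ = arcsin(p_z) ≈ -40.92°, λ = atan2(p_y, p_x) ≈ -58.36°.

≈ 40.9°S, 58.4°W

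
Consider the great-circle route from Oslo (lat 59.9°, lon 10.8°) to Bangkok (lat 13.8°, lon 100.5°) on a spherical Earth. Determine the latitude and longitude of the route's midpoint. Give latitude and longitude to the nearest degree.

≈ lat 45°, lon 73°

Write both endpoints as unit vectors p₁, p₂ with components (cos φ cos λ, cos φ sin λ, sin φ).
The central angle between the endpoints is δ = arccos(p₁·p₂) ≈ 1.360 rad (77.9°).
Interpolate at f = 1/2 with slerp weights a = sin((1−f)δ)/sin δ ≈ 0.643, b = sin(fδ)/sin δ ≈ 0.643.
p = a·p₁ + b·p₂ ≈ (0.203, 0.675, 0.710); φ = arcsin(p_z) ≈ 45.22°, λ = atan2(p_y, p_x) ≈ 73.25°.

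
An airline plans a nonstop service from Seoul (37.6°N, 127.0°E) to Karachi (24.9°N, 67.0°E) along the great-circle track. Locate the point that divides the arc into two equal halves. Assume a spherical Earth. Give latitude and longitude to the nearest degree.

≈ 35°N, 95°E

Write both endpoints as unit vectors p₁, p₂ with components (cos φ cos λ, cos φ sin λ, sin φ).
The central angle between the endpoints is δ = arccos(p₁·p₂) ≈ 0.907 rad (52.0°).
Interpolate at f = 1/2 with slerp weights a = sin((1−f)δ)/sin δ ≈ 0.556, b = sin(fδ)/sin δ ≈ 0.556.
p = a·p₁ + b·p₂ ≈ (-0.068, 0.816, 0.574); φ = arcsin(p_z) ≈ 35.00°, λ = atan2(p_y, p_x) ≈ 94.77°.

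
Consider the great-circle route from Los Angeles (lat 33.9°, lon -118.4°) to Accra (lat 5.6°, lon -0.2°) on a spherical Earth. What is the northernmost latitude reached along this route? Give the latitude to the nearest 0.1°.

≈ 39.4°

The great circle lies in the plane with unit normal n̂ = (p₁ × p₂)/|p₁ × p₂|.
Here n̂_z ≈ +0.773; the vertex latitude is φ_max = arccos|n̂_z| ≈ 39.4°.
Check via Clairaut: cos φ_max = |cos φ₁| · sin C = cos(33.9°)·sin(68.6°) ≈ 0.773, again giving ≈ 39.4°.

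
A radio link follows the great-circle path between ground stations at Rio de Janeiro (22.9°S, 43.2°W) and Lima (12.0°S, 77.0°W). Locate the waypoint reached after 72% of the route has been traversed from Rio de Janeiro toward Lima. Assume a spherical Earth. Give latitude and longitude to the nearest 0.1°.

≈ 15.6°S, 67.9°W

Write both endpoints as unit vectors p₁, p₂ with components (cos φ cos λ, cos φ sin λ, sin φ).
The central angle between the endpoints is δ = arccos(p₁·p₂) ≈ 0.592 rad (33.9°).
Interpolate at f = 0.72 with slerp weights a = sin((1−f)δ)/sin δ ≈ 0.296, b = sin(fδ)/sin δ ≈ 0.741.
p = a·p₁ + b·p₂ ≈ (0.362, -0.893, -0.269); φ = arcsin(p_z) ≈ -15.61°, λ = atan2(p_y, p_x) ≈ -67.95°.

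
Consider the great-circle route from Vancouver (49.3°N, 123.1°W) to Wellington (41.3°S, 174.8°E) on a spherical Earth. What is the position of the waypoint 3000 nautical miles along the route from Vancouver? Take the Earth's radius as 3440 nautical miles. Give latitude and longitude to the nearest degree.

From cos δ = sin φ₁ sin φ₂ + cos φ₁ cos φ₂ cos Δλ, the central angle is δ ≈ 1.845 rad (105.7°). The total great-circle distance is δ·R ≈ 1.845 × 3440 ≈ 6348 nmi, so the target fraction is f = 3000/6348 ≈ 0.473.
Interpolate at f ≈ 0.473 with slerp weights a = sin((1−f)δ)/sin δ ≈ 0.859, b = sin(fδ)/sin δ ≈ 0.795.
p = a·p₁ + b·p₂ ≈ (-0.901, -0.415, 0.126); φ = arcsin(p_z) ≈ 7.25°, λ = atan2(p_y, p_x) ≈ -155.27°.

≈ 7°N, 155°W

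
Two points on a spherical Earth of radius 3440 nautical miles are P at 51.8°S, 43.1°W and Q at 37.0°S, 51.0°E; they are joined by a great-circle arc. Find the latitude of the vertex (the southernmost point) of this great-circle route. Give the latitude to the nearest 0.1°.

≈ 56.8°S

The great circle lies in the plane with unit normal n̂ = (p₁ × p₂)/|p₁ × p₂|.
Here n̂_z ≈ +0.548; the vertex latitude is φ_max = arccos|n̂_z| ≈ 56.8°.
Check via Clairaut: cos φ_max = |cos φ₁| · sin C = cos(51.8°)·sin(117.6°) ≈ 0.548, again giving ≈ 56.8°.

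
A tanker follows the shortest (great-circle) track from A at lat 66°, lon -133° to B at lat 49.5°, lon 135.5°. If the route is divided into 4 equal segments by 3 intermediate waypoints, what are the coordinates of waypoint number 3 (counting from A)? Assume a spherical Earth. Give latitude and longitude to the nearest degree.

Convert each endpoint to a unit vector on the sphere (x = cos φ cos λ, y = cos φ sin λ, z = sin φ).
The central angle between the endpoints is δ = arccos(p₁·p₂) ≈ 0.812 rad (46.5°).
Interpolate at f = 3/4 with slerp weights a = sin((1−f)δ)/sin δ ≈ 0.278, b = sin(fδ)/sin δ ≈ 0.788.
p = a·p₁ + b·p₂ ≈ (-0.442, 0.276, 0.853); φ = arcsin(p_z) ≈ 58.57°, λ = atan2(p_y, p_x) ≈ 148.01°.

≈ lat 59°, lon 148°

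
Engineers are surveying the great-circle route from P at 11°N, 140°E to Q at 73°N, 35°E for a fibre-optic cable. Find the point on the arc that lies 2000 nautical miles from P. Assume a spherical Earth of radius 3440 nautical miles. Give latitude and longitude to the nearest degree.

≈ 43°N, 128°E

Convert each endpoint to a unit vector on the sphere (x = cos φ cos λ, y = cos φ sin λ, z = sin φ).
The central angle between the endpoints is δ = arccos(p₁·p₂) ≈ 1.462 rad (83.8°). The total great-circle distance is δ·R ≈ 1.462 × 3440 ≈ 5031 nmi, so the target fraction is f = 2000/5031 ≈ 0.398.
Interpolate at f ≈ 0.398 with slerp weights a = sin((1−f)δ)/sin δ ≈ 0.776, b = sin(fδ)/sin δ ≈ 0.552.
p = a·p₁ + b·p₂ ≈ (-0.451, 0.582, 0.676); φ = arcsin(p_z) ≈ 42.56°, λ = atan2(p_y, p_x) ≈ 127.77°.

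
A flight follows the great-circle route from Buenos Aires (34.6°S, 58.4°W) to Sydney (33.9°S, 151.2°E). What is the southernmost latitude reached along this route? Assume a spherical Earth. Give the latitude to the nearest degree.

The great circle lies in the plane with unit normal n̂ = (p₁ × p₂)/|p₁ × p₂|.
Here n̂_z ≈ -0.351; the vertex latitude is φ_max = arccos|n̂_z| ≈ 69.4°.

≈ 69°S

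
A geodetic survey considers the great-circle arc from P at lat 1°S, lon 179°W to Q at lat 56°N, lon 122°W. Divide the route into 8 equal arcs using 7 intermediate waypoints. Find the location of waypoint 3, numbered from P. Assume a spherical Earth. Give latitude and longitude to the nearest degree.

Write both endpoints as unit vectors p₁, p₂ with components (cos φ cos λ, cos φ sin λ, sin φ).
The central angle between the endpoints is δ = arccos(p₁·p₂) ≈ 1.277 rad (73.1°).
Interpolate at f = 3/8 with slerp weights a = sin((1−f)δ)/sin δ ≈ 0.748, b = sin(fδ)/sin δ ≈ 0.481.
p = a·p₁ + b·p₂ ≈ (-0.890, -0.241, 0.386); φ = arcsin(p_z) ≈ 22.70°, λ = atan2(p_y, p_x) ≈ -164.84°.

≈ lat 23°N, lon 165°W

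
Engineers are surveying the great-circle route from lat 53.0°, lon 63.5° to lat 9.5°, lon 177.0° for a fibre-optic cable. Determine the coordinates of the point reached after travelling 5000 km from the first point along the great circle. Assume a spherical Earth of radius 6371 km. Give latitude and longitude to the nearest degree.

≈ lat 48°, lon 137°

Write both endpoints as unit vectors p₁, p₂ with components (cos φ cos λ, cos φ sin λ, sin φ).
The central angle between the endpoints is δ = arccos(p₁·p₂) ≈ 1.676 rad (96.0°). The total great-circle distance is δ·R ≈ 1.676 × 6371 ≈ 10677 km, so the target fraction is f = 5000/10677 ≈ 0.468.
Interpolate at f ≈ 0.468 with slerp weights a = sin((1−f)δ)/sin δ ≈ 0.782, b = sin(fδ)/sin δ ≈ 0.711.
p = a·p₁ + b·p₂ ≈ (-0.490, 0.458, 0.742); φ = arcsin(p_z) ≈ 47.89°, λ = atan2(p_y, p_x) ≈ 136.93°.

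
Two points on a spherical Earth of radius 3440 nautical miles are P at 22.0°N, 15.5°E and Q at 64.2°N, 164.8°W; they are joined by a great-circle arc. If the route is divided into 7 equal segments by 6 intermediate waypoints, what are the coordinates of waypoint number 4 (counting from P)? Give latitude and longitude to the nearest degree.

≈ 76°N, 16°E

From cos δ = sin φ₁ sin φ₂ + cos φ₁ cos φ₂ cos Δλ, the central angle is δ ≈ 1.637 rad (93.8°).
Interpolate at f = 4/7 with slerp weights a = sin((1−f)δ)/sin δ ≈ 0.647, b = sin(fδ)/sin δ ≈ 0.807.
p = a·p₁ + b·p₂ ≈ (0.239, 0.068, 0.969); φ = arcsin(p_z) ≈ 75.60°, λ = atan2(p_y, p_x) ≈ 15.92°.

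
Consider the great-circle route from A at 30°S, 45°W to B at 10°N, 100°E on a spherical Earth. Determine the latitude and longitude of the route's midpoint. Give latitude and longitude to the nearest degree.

≈ 30°S, 39°E

Write both endpoints as unit vectors p₁, p₂ with components (cos φ cos λ, cos φ sin λ, sin φ).
The central angle between the endpoints is δ = arccos(p₁·p₂) ≈ 2.474 rad (141.8°).
Interpolate at f = 1/2 with slerp weights a = sin((1−f)δ)/sin δ ≈ 1.527, b = sin(fδ)/sin δ ≈ 1.527.
p = a·p₁ + b·p₂ ≈ (0.674, 0.546, -0.498); φ = arcsin(p_z) ≈ -29.88°, λ = atan2(p_y, p_x) ≈ 39.01°.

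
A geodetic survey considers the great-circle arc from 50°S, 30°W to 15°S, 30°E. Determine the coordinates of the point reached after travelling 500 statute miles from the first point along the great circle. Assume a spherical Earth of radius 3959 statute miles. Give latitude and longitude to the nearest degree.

≈ 48°S, 20°W

Convert each endpoint to a unit vector on the sphere (x = cos φ cos λ, y = cos φ sin λ, z = sin φ).
The central angle between the endpoints is δ = arccos(p₁·p₂) ≈ 1.037 rad (59.4°). The total great-circle distance is δ·R ≈ 1.037 × 3959 ≈ 4106 mi, so the target fraction is f = 500/4106 ≈ 0.122.
Interpolate at f ≈ 0.122 with slerp weights a = sin((1−f)δ)/sin δ ≈ 0.918, b = sin(fδ)/sin δ ≈ 0.146.
p = a·p₁ + b·p₂ ≈ (0.633, -0.224, -0.741); φ = arcsin(p_z) ≈ -47.80°, λ = atan2(p_y, p_x) ≈ -19.50°.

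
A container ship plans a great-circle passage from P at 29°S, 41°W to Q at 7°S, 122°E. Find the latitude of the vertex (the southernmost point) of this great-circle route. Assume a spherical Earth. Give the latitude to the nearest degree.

The great circle lies in the plane with unit normal n̂ = (p₁ × p₂)/|p₁ × p₂|.
Here n̂_z ≈ +0.399; the vertex latitude is φ_max = arccos|n̂_z| ≈ 66.5°.
Check via Clairaut: cos φ_max = |cos φ₁| · sin C = cos(29.0°)·sin(152.9°) ≈ 0.399, again giving ≈ 66.5°.

≈ 67°S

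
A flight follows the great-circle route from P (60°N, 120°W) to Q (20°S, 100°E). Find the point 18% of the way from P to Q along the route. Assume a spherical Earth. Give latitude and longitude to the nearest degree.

≈ (66°N, 172°W)

The haversine formula gives a central angle δ ≈ 2.286 rad (131.0°) between the endpoints.
Interpolate at f = 0.18 with slerp weights a = sin((1−f)δ)/sin δ ≈ 1.264, b = sin(fδ)/sin δ ≈ 0.530.
p = a·p₁ + b·p₂ ≈ (-0.403, -0.057, 0.914); φ = arcsin(p_z) ≈ 66.01°, λ = atan2(p_y, p_x) ≈ -171.96°.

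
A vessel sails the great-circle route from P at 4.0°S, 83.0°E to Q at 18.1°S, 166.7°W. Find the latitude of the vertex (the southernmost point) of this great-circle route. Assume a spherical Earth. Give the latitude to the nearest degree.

≈ 21°S

The great circle lies in the plane with unit normal n̂ = (p₁ × p₂)/|p₁ × p₂|.
Here n̂_z ≈ +0.935; the vertex latitude is φ_max = arccos|n̂_z| ≈ 20.8°.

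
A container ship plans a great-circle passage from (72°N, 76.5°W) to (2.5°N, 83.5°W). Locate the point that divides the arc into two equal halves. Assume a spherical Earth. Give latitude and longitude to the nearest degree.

Write both endpoints as unit vectors p₁, p₂ with components (cos φ cos λ, cos φ sin λ, sin φ).
The central angle between the endpoints is δ = arccos(p₁·p₂) ≈ 1.215 rad (69.6°).
Interpolate at f = 1/2 with slerp weights a = sin((1−f)δ)/sin δ ≈ 0.609, b = sin(fδ)/sin δ ≈ 0.609.
p = a·p₁ + b·p₂ ≈ (0.113, -0.788, 0.606); φ = arcsin(p_z) ≈ 37.29°, λ = atan2(p_y, p_x) ≈ -81.85°.

≈ (37°N, 82°W)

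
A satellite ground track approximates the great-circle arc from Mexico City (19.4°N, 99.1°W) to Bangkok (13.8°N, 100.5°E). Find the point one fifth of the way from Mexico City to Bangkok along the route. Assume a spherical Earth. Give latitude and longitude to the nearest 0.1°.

Convert each endpoint to a unit vector on the sphere (x = cos φ cos λ, y = cos φ sin λ, z = sin φ).
The central angle between the endpoints is δ = arccos(p₁·p₂) ≈ 2.471 rad (141.6°).
Interpolate at f = 1/5 with slerp weights a = sin((1−f)δ)/sin δ ≈ 1.479, b = sin(fδ)/sin δ ≈ 0.764.
p = a·p₁ + b·p₂ ≈ (-0.356, -0.648, 0.673); φ = arcsin(p_z) ≈ 42.33°, λ = atan2(p_y, p_x) ≈ -118.77°.

≈ 42.3°N, 118.8°W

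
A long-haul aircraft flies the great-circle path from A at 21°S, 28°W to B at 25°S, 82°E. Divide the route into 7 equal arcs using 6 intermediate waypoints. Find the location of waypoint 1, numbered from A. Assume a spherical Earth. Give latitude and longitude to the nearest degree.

Convert each endpoint to a unit vector on the sphere (x = cos φ cos λ, y = cos φ sin λ, z = sin φ).
The central angle between the endpoints is δ = arccos(p₁·p₂) ≈ 1.709 rad (97.9°).
Interpolate at f = 1/7 with slerp weights a = sin((1−f)δ)/sin δ ≈ 1.004, b = sin(fδ)/sin δ ≈ 0.244.
p = a·p₁ + b·p₂ ≈ (0.858, -0.221, -0.463); φ = arcsin(p_z) ≈ -27.58°, λ = atan2(p_y, p_x) ≈ -14.44°.

≈ 28°S, 14°W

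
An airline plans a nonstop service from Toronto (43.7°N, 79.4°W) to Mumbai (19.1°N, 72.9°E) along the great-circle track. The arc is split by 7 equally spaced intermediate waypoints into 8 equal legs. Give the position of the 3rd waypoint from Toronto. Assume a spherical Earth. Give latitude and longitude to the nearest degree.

Convert each endpoint to a unit vector on the sphere (x = cos φ cos λ, y = cos φ sin λ, z = sin φ).
The central angle between the endpoints is δ = arccos(p₁·p₂) ≈ 1.959 rad (112.3°).
Interpolate at f = 3/8 with slerp weights a = sin((1−f)δ)/sin δ ≈ 1.016, b = sin(fδ)/sin δ ≈ 0.724.
p = a·p₁ + b·p₂ ≈ (0.336, -0.068, 0.939); φ = arcsin(p_z) ≈ 69.92°, λ = atan2(p_y, p_x) ≈ -11.43°.

≈ 70°N, 11°W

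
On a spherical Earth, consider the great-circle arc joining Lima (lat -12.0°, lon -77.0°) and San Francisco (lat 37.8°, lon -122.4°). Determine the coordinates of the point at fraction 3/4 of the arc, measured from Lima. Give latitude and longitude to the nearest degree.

≈ lat 26°, lon -108°

The haversine formula gives a central angle δ ≈ 1.143 rad (65.5°) between the endpoints.
Interpolate at f = 3/4 with slerp weights a = sin((1−f)δ)/sin δ ≈ 0.310, b = sin(fδ)/sin δ ≈ 0.831.
p = a·p₁ + b·p₂ ≈ (-0.284, -0.850, 0.445); φ = arcsin(p_z) ≈ 26.41°, λ = atan2(p_y, p_x) ≈ -108.46°.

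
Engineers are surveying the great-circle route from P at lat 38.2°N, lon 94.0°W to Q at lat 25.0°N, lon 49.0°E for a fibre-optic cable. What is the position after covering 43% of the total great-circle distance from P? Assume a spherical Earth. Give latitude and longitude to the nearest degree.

≈ lat 63°N, lon 27°W

Convert each endpoint to a unit vector on the sphere (x = cos φ cos λ, y = cos φ sin λ, z = sin φ).
The central angle between the endpoints is δ = arccos(p₁·p₂) ≈ 1.883 rad (107.9°).
Interpolate at f = 0.43 with slerp weights a = sin((1−f)δ)/sin δ ≈ 0.924, b = sin(fδ)/sin δ ≈ 0.761.
p = a·p₁ + b·p₂ ≈ (0.402, -0.204, 0.893); φ = arcsin(p_z) ≈ 63.23°, λ = atan2(p_y, p_x) ≈ -26.86°.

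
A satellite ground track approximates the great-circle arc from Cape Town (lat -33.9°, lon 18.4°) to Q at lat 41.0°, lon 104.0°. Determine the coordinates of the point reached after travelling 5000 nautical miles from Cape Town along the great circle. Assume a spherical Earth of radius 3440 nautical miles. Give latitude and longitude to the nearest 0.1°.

Convert each endpoint to a unit vector on the sphere (x = cos φ cos λ, y = cos φ sin λ, z = sin φ).
The central angle between the endpoints is δ = arccos(p₁·p₂) ≈ 1.894 rad (108.5°). The total great-circle distance is δ·R ≈ 1.894 × 3440 ≈ 6516 nmi, so the target fraction is f = 5000/6516 ≈ 0.767.
Interpolate at f ≈ 0.767 with slerp weights a = sin((1−f)δ)/sin δ ≈ 0.450, b = sin(fδ)/sin δ ≈ 1.047.
p = a·p₁ + b·p₂ ≈ (0.163, 0.885, 0.436); φ = arcsin(p_z) ≈ 25.86°, λ = atan2(p_y, p_x) ≈ 79.55°.

≈ lat 25.9°, lon 79.6°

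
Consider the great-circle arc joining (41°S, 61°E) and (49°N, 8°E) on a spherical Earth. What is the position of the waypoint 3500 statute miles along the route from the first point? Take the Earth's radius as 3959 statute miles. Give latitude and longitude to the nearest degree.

Write both endpoints as unit vectors p₁, p₂ with components (cos φ cos λ, cos φ sin λ, sin φ).
The central angle between the endpoints is δ = arccos(p₁·p₂) ≈ 1.769 rad (101.4°). The total great-circle distance is δ·R ≈ 1.769 × 3959 ≈ 7004 mi, so the target fraction is f = 3500/7004 ≈ 0.500.
Interpolate at f ≈ 0.500 with slerp weights a = sin((1−f)δ)/sin δ ≈ 0.790, b = sin(fδ)/sin δ ≈ 0.789.
p = a·p₁ + b·p₂ ≈ (0.801, 0.593, 0.077); φ = arcsin(p_z) ≈ 4.44°, λ = atan2(p_y, p_x) ≈ 36.51°.

≈ (4°N, 37°E)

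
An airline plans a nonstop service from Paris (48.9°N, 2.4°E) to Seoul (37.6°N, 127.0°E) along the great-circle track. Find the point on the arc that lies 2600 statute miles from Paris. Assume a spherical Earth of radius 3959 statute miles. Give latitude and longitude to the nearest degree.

≈ 64°N, 69°E

Convert each endpoint to a unit vector on the sphere (x = cos φ cos λ, y = cos φ sin λ, z = sin φ).
The central angle between the endpoints is δ = arccos(p₁·p₂) ≈ 1.406 rad (80.6°). The total great-circle distance is δ·R ≈ 1.406 × 3959 ≈ 5566 mi, so the target fraction is f = 2600/5566 ≈ 0.467.
Interpolate at f ≈ 0.467 with slerp weights a = sin((1−f)δ)/sin δ ≈ 0.690, b = sin(fδ)/sin δ ≈ 0.619.
p = a·p₁ + b·p₂ ≈ (0.158, 0.411, 0.898); φ = arcsin(p_z) ≈ 63.89°, λ = atan2(p_y, p_x) ≈ 68.91°.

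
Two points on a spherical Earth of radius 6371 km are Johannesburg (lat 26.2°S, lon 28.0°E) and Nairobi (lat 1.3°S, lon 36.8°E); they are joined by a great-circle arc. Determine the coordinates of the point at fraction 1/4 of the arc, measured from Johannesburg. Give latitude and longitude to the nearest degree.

Write both endpoints as unit vectors p₁, p₂ with components (cos φ cos λ, cos φ sin λ, sin φ).
The central angle between the endpoints is δ = arccos(p₁·p₂) ≈ 0.459 rad (26.3°).
Interpolate at f = 1/4 with slerp weights a = sin((1−f)δ)/sin δ ≈ 0.762, b = sin(fδ)/sin δ ≈ 0.258.
p = a·p₁ + b·p₂ ≈ (0.810, 0.476, -0.342); φ = arcsin(p_z) ≈ -20.01°, λ = atan2(p_y, p_x) ≈ 30.41°.

≈ lat 20°S, lon 30°E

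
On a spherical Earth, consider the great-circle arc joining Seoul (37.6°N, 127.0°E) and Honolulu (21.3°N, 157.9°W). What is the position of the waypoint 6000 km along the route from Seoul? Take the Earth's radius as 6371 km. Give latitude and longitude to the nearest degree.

The haversine formula gives a central angle δ ≈ 1.147 rad (65.7°) between the endpoints. The total great-circle distance is δ·R ≈ 1.147 × 6371 ≈ 7306 km, so the target fraction is f = 6000/7306 ≈ 0.821.
Interpolate at f ≈ 0.821 with slerp weights a = sin((1−f)δ)/sin δ ≈ 0.223, b = sin(fδ)/sin δ ≈ 0.887.
p = a·p₁ + b·p₂ ≈ (-0.872, -0.170, 0.459); φ = arcsin(p_z) ≈ 27.29°, λ = atan2(p_y, p_x) ≈ -168.99°.

≈ 27°N, 169°W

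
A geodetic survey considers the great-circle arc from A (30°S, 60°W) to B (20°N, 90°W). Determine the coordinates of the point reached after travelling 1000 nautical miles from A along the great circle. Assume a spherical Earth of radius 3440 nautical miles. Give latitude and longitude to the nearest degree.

From cos δ = sin φ₁ sin φ₂ + cos φ₁ cos φ₂ cos Δλ, the central angle is δ ≈ 1.008 rad (57.7°). The total great-circle distance is δ·R ≈ 1.008 × 3440 ≈ 3467 nmi, so the target fraction is f = 1000/3467 ≈ 0.288.
Interpolate at f ≈ 0.288 with slerp weights a = sin((1−f)δ)/sin δ ≈ 0.777, b = sin(fδ)/sin δ ≈ 0.339.
p = a·p₁ + b·p₂ ≈ (0.337, -0.901, -0.273); φ = arcsin(p_z) ≈ -15.82°, λ = atan2(p_y, p_x) ≈ -69.53°.

≈ (16°S, 70°W)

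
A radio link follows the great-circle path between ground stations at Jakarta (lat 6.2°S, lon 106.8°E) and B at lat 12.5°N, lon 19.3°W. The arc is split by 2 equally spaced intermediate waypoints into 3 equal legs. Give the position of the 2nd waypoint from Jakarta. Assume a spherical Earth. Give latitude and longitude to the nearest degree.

≈ lat 10°N, lon 24°E

From cos δ = sin φ₁ sin φ₂ + cos φ₁ cos φ₂ cos Δλ, the central angle is δ ≈ 2.208 rad (126.5°).
Interpolate at f = 2/3 with slerp weights a = sin((1−f)δ)/sin δ ≈ 0.836, b = sin(fδ)/sin δ ≈ 1.238.
p = a·p₁ + b·p₂ ≈ (0.901, 0.396, 0.178); φ = arcsin(p_z) ≈ 10.24°, λ = atan2(p_y, p_x) ≈ 23.70°.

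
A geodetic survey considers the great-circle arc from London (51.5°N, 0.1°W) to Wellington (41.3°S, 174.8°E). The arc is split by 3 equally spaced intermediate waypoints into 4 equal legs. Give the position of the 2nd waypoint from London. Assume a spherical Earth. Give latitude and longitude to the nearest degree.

The haversine formula gives a central angle δ ≈ 2.953 rad (169.2°) between the endpoints.
Interpolate at f = 2/4 with slerp weights a = sin((1−f)δ)/sin δ ≈ 5.322, b = sin(fδ)/sin δ ≈ 5.322.
p = a·p₁ + b·p₂ ≈ (-0.669, 0.357, 0.652); φ = arcsin(p_z) ≈ 40.73°, λ = atan2(p_y, p_x) ≈ 151.93°.

≈ (41°N, 152°E)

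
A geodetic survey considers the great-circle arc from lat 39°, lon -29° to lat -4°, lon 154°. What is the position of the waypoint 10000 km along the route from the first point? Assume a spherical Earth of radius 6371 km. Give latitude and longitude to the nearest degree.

From cos δ = sin φ₁ sin φ₂ + cos φ₁ cos φ₂ cos Δλ, the central angle is δ ≈ 2.529 rad (144.9°). The total great-circle distance is δ·R ≈ 2.529 × 6371 ≈ 16111 km, so the target fraction is f = 10000/16111 ≈ 0.621.
Interpolate at f ≈ 0.621 with slerp weights a = sin((1−f)δ)/sin δ ≈ 1.424, b = sin(fδ)/sin δ ≈ 1.739.
p = a·p₁ + b·p₂ ≈ (-0.591, 0.224, 0.775); φ = arcsin(p_z) ≈ 50.78°, λ = atan2(p_y, p_x) ≈ 159.25°.

≈ lat 51°, lon 159°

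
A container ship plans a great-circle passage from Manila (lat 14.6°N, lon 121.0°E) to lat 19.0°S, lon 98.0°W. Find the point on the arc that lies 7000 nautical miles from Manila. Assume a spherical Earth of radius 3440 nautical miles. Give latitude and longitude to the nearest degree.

≈ lat 17°S, lon 125°W

Convert each endpoint to a unit vector on the sphere (x = cos φ cos λ, y = cos φ sin λ, z = sin φ).
The central angle between the endpoints is δ = arccos(p₁·p₂) ≈ 2.487 rad (142.5°). The total great-circle distance is δ·R ≈ 2.487 × 3440 ≈ 8554 nmi, so the target fraction is f = 7000/8554 ≈ 0.818.
Interpolate at f ≈ 0.818 with slerp weights a = sin((1−f)δ)/sin δ ≈ 0.717, b = sin(fδ)/sin δ ≈ 1.468.
p = a·p₁ + b·p₂ ≈ (-0.551, -0.780, -0.297); φ = arcsin(p_z) ≈ -17.30°, λ = atan2(p_y, p_x) ≈ -125.21°.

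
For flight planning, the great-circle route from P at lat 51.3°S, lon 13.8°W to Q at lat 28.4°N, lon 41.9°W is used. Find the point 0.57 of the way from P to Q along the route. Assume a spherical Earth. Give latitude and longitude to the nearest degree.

Convert each endpoint to a unit vector on the sphere (x = cos φ cos λ, y = cos φ sin λ, z = sin φ).
The central angle between the endpoints is δ = arccos(p₁·p₂) ≈ 1.457 rad (83.5°).
Interpolate at f = 0.57 with slerp weights a = sin((1−f)δ)/sin δ ≈ 0.590, b = sin(fδ)/sin δ ≈ 0.743.
p = a·p₁ + b·p₂ ≈ (0.845, -0.524, -0.107); φ = arcsin(p_z) ≈ -6.15°, λ = atan2(p_y, p_x) ≈ -31.84°.

≈ lat 6°S, lon 32°W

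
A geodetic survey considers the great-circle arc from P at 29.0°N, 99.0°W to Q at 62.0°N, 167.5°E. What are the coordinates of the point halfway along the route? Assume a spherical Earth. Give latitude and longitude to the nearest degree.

Write both endpoints as unit vectors p₁, p₂ with components (cos φ cos λ, cos φ sin λ, sin φ).
The central angle between the endpoints is δ = arccos(p₁·p₂) ≈ 1.156 rad (66.2°).
Interpolate at f = 1/2 with slerp weights a = sin((1−f)δ)/sin δ ≈ 0.597, b = sin(fδ)/sin δ ≈ 0.597.
p = a·p₁ + b·p₂ ≈ (-0.355, -0.455, 0.817); φ = arcsin(p_z) ≈ 54.74°, λ = atan2(p_y, p_x) ≈ -127.98°.

≈ 55°N, 128°W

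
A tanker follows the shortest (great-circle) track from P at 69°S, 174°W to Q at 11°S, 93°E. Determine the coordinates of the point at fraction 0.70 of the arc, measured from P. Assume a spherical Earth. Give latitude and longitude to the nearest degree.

≈ 33°S, 103°E

Convert each endpoint to a unit vector on the sphere (x = cos φ cos λ, y = cos φ sin λ, z = sin φ).
The central angle between the endpoints is δ = arccos(p₁·p₂) ≈ 1.410 rad (80.8°).
Interpolate at f = 0.70 with slerp weights a = sin((1−f)δ)/sin δ ≈ 0.416, b = sin(fδ)/sin δ ≈ 0.845.
p = a·p₁ + b·p₂ ≈ (-0.192, 0.813, -0.550); φ = arcsin(p_z) ≈ -33.34°, λ = atan2(p_y, p_x) ≈ 103.26°.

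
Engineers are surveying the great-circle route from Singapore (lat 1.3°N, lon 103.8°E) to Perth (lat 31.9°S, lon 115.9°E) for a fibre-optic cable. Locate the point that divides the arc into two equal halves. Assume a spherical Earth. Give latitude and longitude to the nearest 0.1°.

≈ lat 15.4°S, lon 109.4°E

The haversine formula gives a central angle δ ≈ 0.613 rad (35.1°) between the endpoints.
Interpolate at f = 1/2 with slerp weights a = sin((1−f)δ)/sin δ ≈ 0.524, b = sin(fδ)/sin δ ≈ 0.524.
p = a·p₁ + b·p₂ ≈ (-0.320, 0.910, -0.265); φ = arcsin(p_z) ≈ -15.38°, λ = atan2(p_y, p_x) ≈ 109.35°.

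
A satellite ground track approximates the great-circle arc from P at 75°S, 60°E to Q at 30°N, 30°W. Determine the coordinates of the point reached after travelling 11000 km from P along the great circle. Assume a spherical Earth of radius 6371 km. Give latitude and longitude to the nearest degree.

Write both endpoints as unit vectors p₁, p₂ with components (cos φ cos λ, cos φ sin λ, sin φ).
The central angle between the endpoints is δ = arccos(p₁·p₂) ≈ 2.075 rad (118.9°). The total great-circle distance is δ·R ≈ 2.075 × 6371 ≈ 13219 km, so the target fraction is f = 11000/13219 ≈ 0.832.
Interpolate at f ≈ 0.832 with slerp weights a = sin((1−f)δ)/sin δ ≈ 0.390, b = sin(fδ)/sin δ ≈ 1.128.
p = a·p₁ + b·p₂ ≈ (0.897, -0.401, 0.188); φ = arcsin(p_z) ≈ 10.82°, λ = atan2(p_y, p_x) ≈ -24.11°.

≈ 11°N, 24°W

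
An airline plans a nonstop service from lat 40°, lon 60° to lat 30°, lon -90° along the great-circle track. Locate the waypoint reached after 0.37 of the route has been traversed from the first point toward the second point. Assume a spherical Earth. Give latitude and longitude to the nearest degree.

Convert each endpoint to a unit vector on the sphere (x = cos φ cos λ, y = cos φ sin λ, z = sin φ).
The central angle between the endpoints is δ = arccos(p₁·p₂) ≈ 1.827 rad (104.7°).
Interpolate at f = 0.37 with slerp weights a = sin((1−f)δ)/sin δ ≈ 0.944, b = sin(fδ)/sin δ ≈ 0.647.
p = a·p₁ + b·p₂ ≈ (0.362, 0.066, 0.930); φ = arcsin(p_z) ≈ 68.44°, λ = atan2(p_y, p_x) ≈ 10.37°.

≈ lat 68°, lon 10°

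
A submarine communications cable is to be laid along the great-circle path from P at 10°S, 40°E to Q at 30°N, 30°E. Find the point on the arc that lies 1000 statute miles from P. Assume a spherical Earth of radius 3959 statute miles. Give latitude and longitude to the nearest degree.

Write both endpoints as unit vectors p₁, p₂ with components (cos φ cos λ, cos φ sin λ, sin φ).
The central angle between the endpoints is δ = arccos(p₁·p₂) ≈ 0.718 rad (41.1°). The total great-circle distance is δ·R ≈ 0.718 × 3959 ≈ 2843 mi, so the target fraction is f = 1000/2843 ≈ 0.352.
Interpolate at f ≈ 0.352 with slerp weights a = sin((1−f)δ)/sin δ ≈ 0.682, b = sin(fδ)/sin δ ≈ 0.380.
p = a·p₁ + b·p₂ ≈ (0.800, 0.596, 0.071); φ = arcsin(p_z) ≈ 4.10°, λ = atan2(p_y, p_x) ≈ 36.72°.

≈ 4°N, 37°E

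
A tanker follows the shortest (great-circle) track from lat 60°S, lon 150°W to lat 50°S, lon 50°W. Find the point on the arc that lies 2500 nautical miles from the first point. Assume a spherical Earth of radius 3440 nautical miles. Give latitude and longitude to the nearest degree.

Write both endpoints as unit vectors p₁, p₂ with components (cos φ cos λ, cos φ sin λ, sin φ).
The central angle between the endpoints is δ = arccos(p₁·p₂) ≈ 0.918 rad (52.6°). The total great-circle distance is δ·R ≈ 0.918 × 3440 ≈ 3157 nmi, so the target fraction is f = 2500/3157 ≈ 0.792.
Interpolate at f ≈ 0.792 with slerp weights a = sin((1−f)δ)/sin δ ≈ 0.239, b = sin(fδ)/sin δ ≈ 0.837.
p = a·p₁ + b·p₂ ≈ (0.242, -0.472, -0.848); φ = arcsin(p_z) ≈ -57.98°, λ = atan2(p_y, p_x) ≈ -62.83°.

≈ lat 58°S, lon 63°W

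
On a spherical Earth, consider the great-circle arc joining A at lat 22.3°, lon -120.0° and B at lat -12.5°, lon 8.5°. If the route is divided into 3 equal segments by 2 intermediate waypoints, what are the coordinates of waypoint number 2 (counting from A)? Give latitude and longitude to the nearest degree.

From cos δ = sin φ₁ sin φ₂ + cos φ₁ cos φ₂ cos Δλ, the central angle is δ ≈ 2.271 rad (130.1°).
Interpolate at f = 2/3 with slerp weights a = sin((1−f)δ)/sin δ ≈ 0.898, b = sin(fδ)/sin δ ≈ 1.306.
p = a·p₁ + b·p₂ ≈ (0.845, -0.531, 0.058); φ = arcsin(p_z) ≈ 3.34°, λ = atan2(p_y, p_x) ≈ -32.15°.

≈ lat 3°, lon -32°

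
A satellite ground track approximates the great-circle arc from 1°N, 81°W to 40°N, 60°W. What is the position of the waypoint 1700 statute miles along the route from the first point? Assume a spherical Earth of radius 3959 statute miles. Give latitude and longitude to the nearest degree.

≈ 23°N, 71°W

Write both endpoints as unit vectors p₁, p₂ with components (cos φ cos λ, cos φ sin λ, sin φ).
The central angle between the endpoints is δ = arccos(p₁·p₂) ≈ 0.758 rad (43.4°). The total great-circle distance is δ·R ≈ 0.758 × 3959 ≈ 3001 mi, so the target fraction is f = 1700/3001 ≈ 0.567.
Interpolate at f ≈ 0.567 with slerp weights a = sin((1−f)δ)/sin δ ≈ 0.469, b = sin(fδ)/sin δ ≈ 0.606.
p = a·p₁ + b·p₂ ≈ (0.305, -0.865, 0.397); φ = arcsin(p_z) ≈ 23.42°, λ = atan2(p_y, p_x) ≈ -70.56°.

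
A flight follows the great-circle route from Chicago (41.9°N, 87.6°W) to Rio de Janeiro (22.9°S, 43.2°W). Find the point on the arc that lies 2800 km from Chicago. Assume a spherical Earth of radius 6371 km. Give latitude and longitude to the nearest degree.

From cos δ = sin φ₁ sin φ₂ + cos φ₁ cos φ₂ cos Δλ, the central angle is δ ≈ 1.339 rad (76.7°). The total great-circle distance is δ·R ≈ 1.339 × 6371 ≈ 8529 km, so the target fraction is f = 2800/8529 ≈ 0.328.
Interpolate at f ≈ 0.328 with slerp weights a = sin((1−f)δ)/sin δ ≈ 0.804, b = sin(fδ)/sin δ ≈ 0.437.
p = a·p₁ + b·p₂ ≈ (0.319, -0.874, 0.367); φ = arcsin(p_z) ≈ 21.54°, λ = atan2(p_y, p_x) ≈ -69.97°.

≈ 22°N, 70°W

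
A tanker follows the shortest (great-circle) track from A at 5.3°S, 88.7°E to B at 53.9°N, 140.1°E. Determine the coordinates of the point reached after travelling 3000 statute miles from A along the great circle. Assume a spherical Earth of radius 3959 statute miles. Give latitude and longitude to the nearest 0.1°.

≈ 32.2°N, 111.7°E

Convert each endpoint to a unit vector on the sphere (x = cos φ cos λ, y = cos φ sin λ, z = sin φ).
The central angle between the endpoints is δ = arccos(p₁·p₂) ≈ 1.275 rad (73.1°). The total great-circle distance is δ·R ≈ 1.275 × 3959 ≈ 5048 mi, so the target fraction is f = 3000/5048 ≈ 0.594.
Interpolate at f ≈ 0.594 with slerp weights a = sin((1−f)δ)/sin δ ≈ 0.517, b = sin(fδ)/sin δ ≈ 0.718.
p = a·p₁ + b·p₂ ≈ (-0.313, 0.786, 0.533); φ = arcsin(p_z) ≈ 32.19°, λ = atan2(p_y, p_x) ≈ 111.71°.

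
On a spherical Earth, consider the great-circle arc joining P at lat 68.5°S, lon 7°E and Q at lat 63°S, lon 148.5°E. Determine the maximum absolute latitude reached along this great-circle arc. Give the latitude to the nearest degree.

≈ 82°S

The great circle lies in the plane with unit normal n̂ = (p₁ × p₂)/|p₁ × p₂|.
Here n̂_z ≈ +0.145; the vertex latitude is φ_max = arccos|n̂_z| ≈ 81.7°.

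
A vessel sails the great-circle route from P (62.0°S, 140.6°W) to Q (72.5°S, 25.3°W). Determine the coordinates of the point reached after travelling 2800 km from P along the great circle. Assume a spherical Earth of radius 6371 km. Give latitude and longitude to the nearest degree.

Convert each endpoint to a unit vector on the sphere (x = cos φ cos λ, y = cos φ sin λ, z = sin φ).
The central angle between the endpoints is δ = arccos(p₁·p₂) ≈ 0.673 rad (38.6°). The total great-circle distance is δ·R ≈ 0.673 × 6371 ≈ 4290 km, so the target fraction is f = 2800/4290 ≈ 0.653.
Interpolate at f ≈ 0.653 with slerp weights a = sin((1−f)δ)/sin δ ≈ 0.372, b = sin(fδ)/sin δ ≈ 0.682.
p = a·p₁ + b·p₂ ≈ (0.051, -0.198, -0.979); φ = arcsin(p_z) ≈ -78.18°, λ = atan2(p_y, p_x) ≈ -75.67°.

≈ (78°S, 76°W)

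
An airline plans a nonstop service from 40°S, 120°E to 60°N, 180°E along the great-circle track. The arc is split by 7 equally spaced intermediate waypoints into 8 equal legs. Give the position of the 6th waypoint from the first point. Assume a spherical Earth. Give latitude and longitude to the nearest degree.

Write both endpoints as unit vectors p₁, p₂ with components (cos φ cos λ, cos φ sin λ, sin φ).
The central angle between the endpoints is δ = arccos(p₁·p₂) ≈ 1.945 rad (111.4°).
Interpolate at f = 6/8 with slerp weights a = sin((1−f)δ)/sin δ ≈ 0.502, b = sin(fδ)/sin δ ≈ 1.067.
p = a·p₁ + b·p₂ ≈ (-0.726, 0.333, 0.602); φ = arcsin(p_z) ≈ 37.00°, λ = atan2(p_y, p_x) ≈ 155.36°.

≈ 37°N, 155°E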